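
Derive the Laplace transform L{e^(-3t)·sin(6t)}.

L{e^(at)·sin(ωt)} = ω/((s-a)² + ω²), so L{e^(-3t)·sin(6t)} = 6/((s+3)² + 36)

Final answer: 6/((s+3)² + 36)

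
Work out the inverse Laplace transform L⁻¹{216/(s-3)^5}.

L⁻¹{n!/(s-a)^(n+1)} = t^n·e^(at) with n=4, a=3. So L⁻¹{24/(s-3)^5} = t^4·e^(3t), and L⁻¹{216/(s-3)^5} = (216/24)·t^4·e^(3t) = 9·t^4·e^(3t)

Final answer: 9·t^4·e^(3t)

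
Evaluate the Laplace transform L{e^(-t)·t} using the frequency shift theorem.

L{e^(at)·t^n} = n!/(s-a)^(n+1), so L{e^(-t)·t} = 1/(s+1)^2

Final answer: 1/(s+1)^2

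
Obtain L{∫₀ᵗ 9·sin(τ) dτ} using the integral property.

L{∫₀ᵗ f(τ)dτ} = F(s)/s with F(s) = 9/(s² + 1), so the result is (9/(s² + 1))/s = 9/(s(s² + 1))

Final answer: 9/(s(s² + 1))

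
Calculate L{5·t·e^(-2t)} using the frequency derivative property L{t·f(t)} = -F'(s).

L{e^(-2t)} = 1/(s+2). By frequency derivative: L{t·e^(-2t)} = -d/ds[1/(s+2)] = -(-1)/(s+2)² = 1/(s+2)². Then L{5·t·e^(-2t)} = 5·1/(s+2)² = 5/(s+2)²

Final answer: 5/(s+2)²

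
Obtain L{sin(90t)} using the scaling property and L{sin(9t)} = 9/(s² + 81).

Using L{f(at)} = (1/a)F(s/a) with a=10: L{sin(90t)} = (1/10) · 9/((s/10)² + 81) = (1/10) · 9·100/(s² + 8100) = 90/(s² + 8100)

Final answer: 90/(s² + 8100)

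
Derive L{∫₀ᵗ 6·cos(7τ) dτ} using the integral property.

L{∫₀ᵗ f(τ)dτ} = F(s)/s with F(s) = 6s/(s² + 49), so the result is (6s/(s² + 49))/s = 6/(s² + 49)

Final answer: 6/(s² + 49)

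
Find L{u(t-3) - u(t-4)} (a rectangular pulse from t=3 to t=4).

L{u(t-a)} = e^(-as)/s. L{u(t-3) - u(t-4)} = (e^(-3s) - e^(-4s))/s

Final answer: (e^(-3s) - e^(-4s))/s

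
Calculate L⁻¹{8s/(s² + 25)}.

This is the form c·s/(s² + a²) with a = 5, c = 8. L⁻¹ = 8·cos(5t)

Final answer: 8·cos(5t)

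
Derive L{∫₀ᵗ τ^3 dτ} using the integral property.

L{∫₀ᵗ f(τ)dτ} = F(s)/s with f(t) = t^3. F(s) = 6/s^4, so L{∫₀ᵗ τ^3 dτ} = (6/s^4)/s = 6/s^5. (Check: ∫₀ᵗ τ^3 dτ = t^4/4.)

Final answer: 6/s^5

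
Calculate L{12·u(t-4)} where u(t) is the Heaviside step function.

L{u(t-a)} = e^(-as)/s. Here a=4, so L{u(t-4)} = e^(-4s)/s, and L{12·u(t-4)} = 12·e^(-4s)/s

Final answer: 12·e^(-4s)/s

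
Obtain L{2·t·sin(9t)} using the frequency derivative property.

L{sin(9t)} = 9/(s² + 81). By L{t·f(t)} = -F'(s): -d/ds[9/(s² + 81)] = -(9)·(-2s)/(s² + 81)² = 18s/(s² + 81)². Then L{2·t·sin(9t)} = 2·18s/(s² + 81)² = 36s/(s² + 81)²

Final answer: 36s/(s² + 81)²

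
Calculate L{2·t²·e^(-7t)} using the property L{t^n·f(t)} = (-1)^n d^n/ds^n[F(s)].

L{e^(-7t)} = 1/(s+7). d/ds[1/(s+7)] = -1/(s+7)². d²/ds²[1/(s+7)] = 2/(s+7)³. So L{t²·e^(-7t)} = (-1)² · 2/(s+7)³ = 2/(s+7)³. Then L{2·t²·e^(-7t)} = 2·2/(s+7)³ = 4/(s+7)³

Final answer: 4/(s+7)³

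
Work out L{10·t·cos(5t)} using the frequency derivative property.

L{cos(5t)} = s/(s² + 25). Derivative: d/ds[s/(s² + 25)] = [(s² + 25) - s·2s]/(s² + 25)² = (25 - s²)/(s² + 25)². So L{t·cos(5t)} = -F'(s) = (s² - 25)/(s² + 25)². Then L{10·t·cos(5t)} = 10·(s² - 25)/(s² + 25)²

Final answer: 10·(s² - 25)/(s² + 25)²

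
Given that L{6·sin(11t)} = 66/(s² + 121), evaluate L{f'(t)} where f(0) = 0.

L{f'(t)} = s·F(s) - f(0) = s·66/(s² + 121) - 0 = 66s/(s² + 121)

Final answer: 66s/(s² + 121)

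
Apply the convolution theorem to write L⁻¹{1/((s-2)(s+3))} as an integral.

1/((s-2)(s+3)) = (1/(s-2))·(1/(s+3)) = L{e^(2t)}·L{e^(-3t)}. So f(t) = e^(2t)*e^(-3t) = ∫₀ᵗ e^(2τ)·e^(-3(t-τ)) dτ

Final answer: ∫₀ᵗ e^(2τ)·e^(-3(t-τ)) dτ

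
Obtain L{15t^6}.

L{t^n} = n!/s^(n+1). So L{15t^6} = 15·6!/s^7 = 10800/s^7

Final answer: 10800/s^7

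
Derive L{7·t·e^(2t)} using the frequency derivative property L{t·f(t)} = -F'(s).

L{e^(2t)} = 1/(s-2). By frequency derivative: L{t·e^(2t)} = -d/ds[1/(s-2)] = -(-1)/(s-2)² = 1/(s-2)². Then L{7·t·e^(2t)} = 7·1/(s-2)² = 7/(s-2)²

Final answer: 7/(s-2)²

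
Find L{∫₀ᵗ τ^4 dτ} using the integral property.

L{∫₀ᵗ f(τ)dτ} = F(s)/s with f(t) = t^4. F(s) = 24/s^5, so L{∫₀ᵗ τ^4 dτ} = (24/s^5)/s = 24/s^6. (Check: ∫₀ᵗ τ^4 dτ = t^5/5.)

Final answer: 24/s^6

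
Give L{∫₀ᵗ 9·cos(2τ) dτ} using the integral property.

L{∫₀ᵗ f(τ)dτ} = F(s)/s with F(s) = 9s/(s² + 4), so the result is (9s/(s² + 4))/s = 9/(s² + 4)

Final answer: 9/(s² + 4)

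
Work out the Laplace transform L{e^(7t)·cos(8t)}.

L{e^(at)·cos(ωt)} = (s-a)/((s-a)² + ω²), so L{e^(7t)·cos(8t)} = (s-7)/((s-7)² + 64)

Final answer: (s-7)/((s-7)² + 64)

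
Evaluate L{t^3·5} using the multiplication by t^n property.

L{5} = 5/s. d^1/ds^1[1/s] = -1/s². d^2/ds^2[1/s] = 2/s^3. d^3/ds^3[1/s] = -6/s^4. So L{t^3} = (-1)^{3}·-6/s^4 = 6/s^4. Then L{t^3·5} = 5·6/s^4 = 30/s^4

Final answer: 30/s^4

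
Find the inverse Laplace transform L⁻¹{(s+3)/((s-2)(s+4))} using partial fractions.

Using partial fractions, f(t) = (5e^(2t) + e^(-4t))/6

Final answer: (5e^(2t) + e^(-4t))/6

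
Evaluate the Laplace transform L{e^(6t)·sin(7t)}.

L{e^(at)·sin(ωt)} = ω/((s-a)² + ω²), so L{e^(6t)·sin(7t)} = 7/((s-6)² + 49)

Final answer: 7/((s-6)² + 49)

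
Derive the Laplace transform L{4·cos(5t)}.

L{cos(ωt)} = s/(s² + ω²), so L{cos(5t)} = s/(s² + 25). Then L{4·cos(5t)} = 4·s/(s² + 25) = 4s/(s² + 25)

Final answer: 4s/(s² + 25)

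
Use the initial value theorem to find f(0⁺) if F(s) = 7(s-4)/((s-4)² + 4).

f(0⁺) = lim_{s→∞} sF(s) = lim_{s→∞} 7s(s-4)/((s-4)² + 4) = 7

Final answer: 7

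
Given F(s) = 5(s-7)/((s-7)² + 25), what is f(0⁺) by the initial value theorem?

f(0⁺) = lim_{s→∞} sF(s) = lim_{s→∞} 5s(s-7)/((s-7)² + 25) = 5

Final answer: 5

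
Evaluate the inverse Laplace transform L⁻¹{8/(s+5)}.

L⁻¹{1/(s-a)} = e^(at), so L⁻¹{1/(s+5)} = e^(-5t), and L⁻¹{8/(s+5)} = 8·e^(-5t)

Final answer: 8·e^(-5t)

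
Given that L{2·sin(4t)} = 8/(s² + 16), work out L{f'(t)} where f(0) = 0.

L{f'(t)} = s·F(s) - f(0) = s·8/(s² + 16) - 0 = 8s/(s² + 16)

Final answer: 8s/(s² + 16)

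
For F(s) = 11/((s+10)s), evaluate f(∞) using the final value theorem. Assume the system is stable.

f(∞) = lim_{s→0} sF(s) = lim_{s→0} 11/(s+10) = 11/10

Final answer: 11/10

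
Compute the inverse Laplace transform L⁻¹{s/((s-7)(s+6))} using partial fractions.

Using partial fractions, f(t) = (7e^(7t) + 6e^(-6t))/13

Final answer: (7e^(7t) + 6e^(-6t))/13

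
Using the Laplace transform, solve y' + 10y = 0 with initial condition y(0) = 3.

L{y'} + 10L{y} = 0. sY - 3 + 10Y = 0. Y(s+10) = 3. Y = 3/(s+10)

Final answer: y(t) = 3e^(-10t)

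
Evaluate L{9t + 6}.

L{9t + 6} = 9·L{t} + 6·L{1} = 9/s² + 6/s

Final answer: 9/s² + 6/s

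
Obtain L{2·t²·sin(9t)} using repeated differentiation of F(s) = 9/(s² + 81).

F(s) = 9/(s² + 81). F'(s) = -18s/(s² + 81)². F''(s) = -18(81 - 3s²)/(s² + 81)³ = (54s² - 1458)/(s² + 81)³. So L{t²·sin(9t)} = (-1)² F''(s) = (54s² - 1458)/(s² + 81)³. Then L{2·t²·sin(9t)} = 2·(54s² - 1458)/(s² + 81)³ = (108s² - 2916)/(s² + 81)³

Final answer: (108s² - 2916)/(s² + 81)³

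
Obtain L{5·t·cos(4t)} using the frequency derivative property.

L{cos(4t)} = s/(s² + 16). Derivative: d/ds[s/(s² + 16)] = [(s² + 16) - s·2s]/(s² + 16)² = (16 - s²)/(s² + 16)². So L{t·cos(4t)} = -F'(s) = (s² - 16)/(s² + 16)². Then L{5·t·cos(4t)} = 5·(s² - 16)/(s² + 16)²

Final answer: 5·(s² - 16)/(s² + 16)²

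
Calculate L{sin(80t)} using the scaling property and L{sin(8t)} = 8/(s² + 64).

Using L{f(at)} = (1/a)F(s/a) with a=10: L{sin(80t)} = (1/10) · 8/((s/10)² + 64) = (1/10) · 8·100/(s² + 6400) = 80/(s² + 6400)

Final answer: 80/(s² + 6400)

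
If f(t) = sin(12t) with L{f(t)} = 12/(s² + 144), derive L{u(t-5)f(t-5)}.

Time shift theorem: L{u(t-a)f(t-a)} = e^(-as)F(s). Here a=5, F(s) = 12/(s² + 144), so L{u(t-5)f(t-5)} = e^(-5s)·12/(s² + 144)

Final answer: e^(-5s)·12/(s² + 144)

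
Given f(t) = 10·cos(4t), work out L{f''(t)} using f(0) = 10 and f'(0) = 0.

F(s) = 10s/(s² + 16). L{f''(t)} = s²F(s) - sf(0) - f'(0) = 10s³/(s² + 16) - 10s = (10s³ - 10s(s² + 16))/(s² + 16) = -160s/(s² + 16)

Final answer: -160s/(s² + 16)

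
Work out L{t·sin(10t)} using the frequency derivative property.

L{sin(10t)} = 10/(s² + 100). By L{t·f(t)} = -F'(s): -d/ds[10/(s² + 100)] = -(10)·(-2s)/(s² + 100)² = 20s/(s² + 100)²

Final answer: 20s/(s² + 100)²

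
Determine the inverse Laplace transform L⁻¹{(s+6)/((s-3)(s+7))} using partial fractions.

Using partial fractions, f(t) = (9e^(3t) + e^(-7t))/10

Final answer: (9e^(3t) + e^(-7t))/10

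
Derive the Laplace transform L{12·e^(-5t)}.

L{e^(at)} = 1/(s-a), so L{e^(-5t)} = 1/(s+5). Then L{12·e^(-5t)} = 12/(s+5)

Final answer: 12/(s+5)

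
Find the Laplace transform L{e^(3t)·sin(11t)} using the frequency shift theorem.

Frequency shift: L{e^(at)f(t)} = F(s-a). L{e^(3t)·sin(11t)} = 11/((s-3)² + 121)

Final answer: 11/((s-3)² + 121)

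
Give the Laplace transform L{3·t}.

L{t^n} = n!/s^(n+1), so L{t} = 1/s^2. Then L{3·t} = 3·1/s^2 = 3/s^2

Final answer: 3/s^2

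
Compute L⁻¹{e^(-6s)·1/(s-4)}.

L⁻¹{1/(s-4)} = e^(4t). By the time shift theorem, L⁻¹{e^(-as)F(s)} = u(t-a)f(t-a) with a=6, so L⁻¹{e^(-6s)·1/(s-4)} = u(t-6)·e^(4(t-6))

Final answer: u(t-6)·e^(4(t-6))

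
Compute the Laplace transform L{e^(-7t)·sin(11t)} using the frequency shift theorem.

Frequency shift: L{e^(at)f(t)} = F(s-a). L{e^(-7t)·sin(11t)} = 11/((s+7)² + 121)

Final answer: 11/((s+7)² + 121)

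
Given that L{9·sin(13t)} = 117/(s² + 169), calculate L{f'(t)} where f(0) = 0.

L{f'(t)} = s·F(s) - f(0) = s·117/(s² + 169) - 0 = 117s/(s² + 169)

Final answer: 117s/(s² + 169)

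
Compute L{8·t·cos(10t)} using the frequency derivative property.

L{cos(10t)} = s/(s² + 100). Derivative: d/ds[s/(s² + 100)] = [(s² + 100) - s·2s]/(s² + 100)² = (100 - s²)/(s² + 100)². So L{t·cos(10t)} = -F'(s) = (s² - 100)/(s² + 100)². Then L{8·t·cos(10t)} = 8·(s² - 100)/(s² + 100)²

Final answer: 8·(s² - 100)/(s² + 100)²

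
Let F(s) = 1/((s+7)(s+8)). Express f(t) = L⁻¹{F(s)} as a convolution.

1/((s+7)(s+8)) = (1/(s+7))·(1/(s+8)) = L{e^(-7t)}·L{e^(-8t)}. So f(t) = e^(-7t)*e^(-8t) = ∫₀ᵗ e^(-7τ)·e^(-8(t-τ)) dτ

Final answer: ∫₀ᵗ e^(-7τ)·e^(-8(t-τ)) dτ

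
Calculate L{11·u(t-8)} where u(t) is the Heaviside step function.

L{u(t-a)} = e^(-as)/s. Here a=8, so L{u(t-8)} = e^(-8s)/s, and L{11·u(t-8)} = 11·e^(-8s)/s

Final answer: 11·e^(-8s)/s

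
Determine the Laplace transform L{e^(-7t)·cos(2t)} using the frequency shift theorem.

Frequency shift: L{e^(at)f(t)} = F(s-a). L{e^(-7t)·cos(2t)} = (s+7)/((s+7)² + 4)

Final answer: (s+7)/((s+7)² + 4)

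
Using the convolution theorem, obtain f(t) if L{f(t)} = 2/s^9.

2/s^9 = (2/s)·(1/s^8) = L{2}·L{t^7/5040}. By convolution, f(t) = 2*t^7/5040 = ∫₀ᵗ 2·τ^7/5040 dτ = 2·t^8/40320

Final answer: 2·t^8/40320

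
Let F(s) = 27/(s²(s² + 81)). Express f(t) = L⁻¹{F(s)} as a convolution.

27/(s²(s² + 81)) = (1/s²)·(27/(s² + 81)) = L{t}·L{3·sin(9t)}. So f(t) = t*(3·sin(9t)) = ∫₀ᵗ 3τ·sin(9(t-τ)) dτ

Final answer: ∫₀ᵗ 3τ·sin(9(t-τ)) dτ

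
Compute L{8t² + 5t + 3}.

L{8t² + 5t + 3} = 8·2/s³ + 5/s² + 3/s = 16/s³ + 5/s² + 3/s

Final answer: 16/s³ + 5/s² + 3/s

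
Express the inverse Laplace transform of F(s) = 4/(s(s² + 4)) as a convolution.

4/(s(s² + 4)) = (1/s)·(4/(s² + 4)) = L{1}·L{2·sin(2t)}. So f(t) = 1*(2·sin(2t)) = ∫₀ᵗ 2·sin(2τ) dτ

Final answer: ∫₀ᵗ 2·sin(2τ) dτ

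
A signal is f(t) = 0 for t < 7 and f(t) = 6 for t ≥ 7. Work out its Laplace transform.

f(t) = 6·u(t-7). L{u(t-7)} = e^(-7s)/s, so L{f(t)} = 6·e^(-7s)/s

Final answer: 6·e^(-7s)/s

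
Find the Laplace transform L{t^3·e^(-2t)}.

L{t^n·e^(at)} = n!/(s-a)^(n+1), so L{t^3·e^(-2t)} = 6/(s+2)^4

Final answer: 6/(s+2)^4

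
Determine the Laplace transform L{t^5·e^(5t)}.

L{t^n·e^(at)} = n!/(s-a)^(n+1), so L{t^5·e^(5t)} = 120/(s-5)^6

Final answer: 120/(s-5)^6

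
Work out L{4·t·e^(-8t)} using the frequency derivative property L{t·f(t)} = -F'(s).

L{e^(-8t)} = 1/(s+8). By frequency derivative: L{t·e^(-8t)} = -d/ds[1/(s+8)] = -(-1)/(s+8)² = 1/(s+8)². Then L{4·t·e^(-8t)} = 4·1/(s+8)² = 4/(s+8)²

Final answer: 4/(s+8)²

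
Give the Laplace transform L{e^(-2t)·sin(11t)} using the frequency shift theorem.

Frequency shift: L{e^(at)f(t)} = F(s-a). L{e^(-2t)·sin(11t)} = 11/((s+2)² + 121)

Final answer: 11/((s+2)² + 121)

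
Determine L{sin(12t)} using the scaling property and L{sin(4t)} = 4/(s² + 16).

Using L{f(at)} = (1/a)F(s/a) with a=3: L{sin(12t)} = (1/3) · 4/((s/3)² + 16) = (1/3) · 4·9/(s² + 144) = 12/(s² + 144)

Final answer: 12/(s² + 144)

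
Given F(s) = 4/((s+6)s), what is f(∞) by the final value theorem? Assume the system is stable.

f(∞) = lim_{s→0} sF(s) = lim_{s→0} 4/(s+6) = 2/3

Final answer: 2/3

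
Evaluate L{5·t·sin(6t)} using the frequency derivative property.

L{sin(6t)} = 6/(s² + 36). By L{t·f(t)} = -F'(s): -d/ds[6/(s² + 36)] = -(6)·(-2s)/(s² + 36)² = 12s/(s² + 36)². Then L{5·t·sin(6t)} = 5·12s/(s² + 36)² = 60s/(s² + 36)²

Final answer: 60s/(s² + 36)²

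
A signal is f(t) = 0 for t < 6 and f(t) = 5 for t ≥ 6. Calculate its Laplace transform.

f(t) = 5·u(t-6). L{u(t-6)} = e^(-6s)/s, so L{f(t)} = 5·e^(-6s)/s

Final answer: 5·e^(-6s)/s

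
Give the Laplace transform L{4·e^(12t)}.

L{e^(at)} = 1/(s-a), so L{e^(12t)} = 1/(s-12). Then L{4·e^(12t)} = 4/(s-12)

Final answer: 4/(s-12)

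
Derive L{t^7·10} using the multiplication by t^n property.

L{10} = 10/s. d^1/ds^1[1/s] = -1/s². d^2/ds^2[1/s] = 2/s^3. d^3/ds^3[1/s] = -6/s^4. d^4/ds^4[1/s] = 24/s^5. d^5/ds^5[1/s] = -120/s^6. d^6/ds^6[1/s] = 720/s^7. d^7/ds^7[1/s] = -5040/s^8. So L{t^7} = (-1)^{7}·-5040/s^8 = 5040/s^8. Then L{t^7·10} = 10·5040/s^8 = 50400/s^8

Final answer: 50400/s^8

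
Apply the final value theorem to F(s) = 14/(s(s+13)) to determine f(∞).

f(∞) = lim_{s→0} s·14/(s(s+13)) = lim_{s→0} 14/(s+13) = 14/13 = 14/13

Final answer: 14/13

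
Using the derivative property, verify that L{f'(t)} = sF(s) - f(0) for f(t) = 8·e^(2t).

f'(t) = 16e^(2t). Direct: L{f'(t)} = 16/(s-2). Property: s·8/(s-2) - 8 = (8s - 8(s-2))/(s-2) = 16/(s-2). ✓

Final answer: 16/(s-2)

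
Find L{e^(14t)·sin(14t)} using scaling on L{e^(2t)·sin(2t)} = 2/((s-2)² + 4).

Scaling with a=7: L{e^(14t)·sin(14t)} = (1/7) · 2/((s/7-2)² + 4). Simplifying: 14/((s-14)² + 196)

Final answer: 14/((s-14)² + 196)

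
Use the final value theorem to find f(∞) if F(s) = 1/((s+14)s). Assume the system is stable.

f(∞) = lim_{s→0} sF(s) = lim_{s→0} 1/(s+14) = 1/14

Final answer: 1/14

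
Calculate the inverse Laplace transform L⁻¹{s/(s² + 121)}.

L⁻¹{s/(s² + 121)} = cos(11t)

Final answer: cos(11t)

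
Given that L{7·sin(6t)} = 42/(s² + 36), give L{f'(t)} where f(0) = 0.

L{f'(t)} = s·F(s) - f(0) = s·42/(s² + 36) - 0 = 42s/(s² + 36)

Final answer: 42s/(s² + 36)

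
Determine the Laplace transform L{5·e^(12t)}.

L{e^(at)} = 1/(s-a), so L{e^(12t)} = 1/(s-12). Then L{5·e^(12t)} = 5/(s-12)

Final answer: 5/(s-12)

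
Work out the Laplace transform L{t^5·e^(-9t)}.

L{t^n·e^(at)} = n!/(s-a)^(n+1), so L{t^5·e^(-9t)} = 120/(s+9)^6

Final answer: 120/(s+9)^6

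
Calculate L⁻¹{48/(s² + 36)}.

This is the form c·a/(s² + a²) with a = 6, c = 8. L⁻¹ = 8·sin(6t)

Final answer: 8·sin(6t)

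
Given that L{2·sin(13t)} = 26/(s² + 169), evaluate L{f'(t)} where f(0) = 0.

L{f'(t)} = s·F(s) - f(0) = s·26/(s² + 169) - 0 = 26s/(s² + 169)

Final answer: 26s/(s² + 169)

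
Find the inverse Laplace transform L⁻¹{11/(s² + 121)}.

L⁻¹{11/(s² + 121)} = sin(11t)

Final answer: sin(11t)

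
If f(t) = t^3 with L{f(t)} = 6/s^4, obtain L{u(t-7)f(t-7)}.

Time shift theorem: L{u(t-a)f(t-a)} = e^(-as)F(s). Here a=7, F(s) = 6/s^4, so L{u(t-7)f(t-7)} = e^(-7s)·6/s^4

Final answer: e^(-7s)·6/s^4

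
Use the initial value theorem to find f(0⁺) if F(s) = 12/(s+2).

f(0⁺) = lim_{s→∞} s·12/(s+2) = lim_{s→∞} 12s/(s+2) = 12

Final answer: 12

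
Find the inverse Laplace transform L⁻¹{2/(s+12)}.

L⁻¹{1/(s-a)} = e^(at), so L⁻¹{1/(s+12)} = e^(-12t), and L⁻¹{2/(s+12)} = 2·e^(-12t)

Final answer: 2·e^(-12t)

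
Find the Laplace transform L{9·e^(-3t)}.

L{e^(at)} = 1/(s-a), so L{e^(-3t)} = 1/(s+3). Then L{9·e^(-3t)} = 9/(s+3)

Final answer: 9/(s+3)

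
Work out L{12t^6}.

L{t^n} = n!/s^(n+1). So L{12t^6} = 12·6!/s^7 = 8640/s^7

Final answer: 8640/s^7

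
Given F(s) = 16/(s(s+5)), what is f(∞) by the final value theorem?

f(∞) = lim_{s→0} s·16/(s(s+5)) = lim_{s→0} 16/(s+5) = 16/5 = 16/5

Final answer: 16/5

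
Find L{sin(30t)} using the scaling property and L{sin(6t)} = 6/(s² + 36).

Using L{f(at)} = (1/a)F(s/a) with a=5: L{sin(30t)} = (1/5) · 6/((s/5)² + 36) = (1/5) · 6·25/(s² + 900) = 30/(s² + 900)

Final answer: 30/(s² + 900)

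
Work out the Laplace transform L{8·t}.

L{t^n} = n!/s^(n+1), so L{t} = 1/s^2. Then L{8·t} = 8·1/s^2 = 8/s^2

Final answer: 8/s^2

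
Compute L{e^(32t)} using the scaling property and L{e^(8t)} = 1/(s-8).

Using L{f(at)} = (1/a)F(s/a) with a=4 and f(t) = e^(8t): L{e^(32t)} = (1/4) · 1/((s/4)-8) = (1/4) · 4/(s-32) = 1/(s-32)

Final answer: 1/(s-32)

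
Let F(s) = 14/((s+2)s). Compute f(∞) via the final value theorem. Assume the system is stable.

f(∞) = lim_{s→0} sF(s) = lim_{s→0} 14/(s+2) = 7

Final answer: 7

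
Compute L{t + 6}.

L{t + 6} = L{t} + 6·L{1} = 1/s² + 6/s

Final answer: 1/s² + 6/s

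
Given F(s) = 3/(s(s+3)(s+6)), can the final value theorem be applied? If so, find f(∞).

Poles of sF(s) = 3/((s+3)(s+6)) are at s = -3 and s = -6, both in the left half-plane. Theorem applies. f(∞) = lim_{s→0} sF(s) = 3/(3·6) = 1/6

Final answer: 1/6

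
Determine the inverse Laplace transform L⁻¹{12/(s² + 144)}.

L⁻¹{12/(s² + 144)} = sin(12t)

Final answer: sin(12t)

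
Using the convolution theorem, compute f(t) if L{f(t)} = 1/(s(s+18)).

1/(s(s+18)) = (1/s)·(1/(s+18)) = L{1}·L{e^(-18t)}. By convolution, f(t) = 1*e^(-18t) = ∫₀ᵗ 1·e^(-18τ) dτ = (1 - e^(-18t))/18

Final answer: (1 - e^(-18t))/18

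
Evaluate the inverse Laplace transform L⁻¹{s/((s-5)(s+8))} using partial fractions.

Using partial fractions, f(t) = (5e^(5t) + 8e^(-8t))/13

Final answer: (5e^(5t) + 8e^(-8t))/13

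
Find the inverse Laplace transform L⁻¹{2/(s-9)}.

L⁻¹{1/(s-a)} = e^(at), so L⁻¹{1/(s-9)} = e^(9t), and L⁻¹{2/(s-9)} = 2·e^(9t)

Final answer: 2·e^(9t)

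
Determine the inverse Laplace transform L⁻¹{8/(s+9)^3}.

L⁻¹{n!/(s-a)^(n+1)} = t^n·e^(at) with n=2, a=-9. So L⁻¹{2/(s+9)^3} = t^2·e^(-9t), and L⁻¹{8/(s+9)^3} = (8/2)·t^2·e^(-9t) = 4·t^2·e^(-9t)

Final answer: 4·t^2·e^(-9t)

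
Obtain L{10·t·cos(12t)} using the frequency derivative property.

L{cos(12t)} = s/(s² + 144). Derivative: d/ds[s/(s² + 144)] = [(s² + 144) - s·2s]/(s² + 144)² = (144 - s²)/(s² + 144)². So L{t·cos(12t)} = -F'(s) = (s² - 144)/(s² + 144)². Then L{10·t·cos(12t)} = 10·(s² - 144)/(s² + 144)²

Final answer: 10·(s² - 144)/(s² + 144)²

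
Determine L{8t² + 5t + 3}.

L{8t² + 5t + 3} = 8·2/s³ + 5/s² + 3/s = 16/s³ + 5/s² + 3/s

Final answer: 16/s³ + 5/s² + 3/s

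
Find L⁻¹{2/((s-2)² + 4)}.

Form: b/((s-a)² + b²) → e^(at)sin(bt). With a=2, b=2

Final answer: e^(2t)·sin(2t)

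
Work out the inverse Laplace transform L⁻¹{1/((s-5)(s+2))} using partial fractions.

Decompose: A/(s-5) + B/(s+2). A = 1/7, B = -1/7. f(t) = (e^(5t) - e^(-2t))/7

Final answer: (e^(5t) - e^(-2t))/7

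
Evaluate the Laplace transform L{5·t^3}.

L{t^n} = n!/s^(n+1), so L{t^3} = 6/s^4. Then L{5·t^3} = 5·6/s^4 = 30/s^4

Final answer: 30/s^4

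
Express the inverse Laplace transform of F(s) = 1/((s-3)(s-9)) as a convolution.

1/((s-3)(s-9)) = (1/(s-3))·(1/(s-9)) = L{e^(3t)}·L{e^(9t)}. So f(t) = e^(3t)*e^(9t) = ∫₀ᵗ e^(3τ)·e^(9(t-τ)) dτ

Final answer: ∫₀ᵗ e^(3τ)·e^(9(t-τ)) dτ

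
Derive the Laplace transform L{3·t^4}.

L{t^n} = n!/s^(n+1), so L{t^4} = 24/s^5. Then L{3·t^4} = 3·24/s^5 = 72/s^5

Final answer: 72/s^5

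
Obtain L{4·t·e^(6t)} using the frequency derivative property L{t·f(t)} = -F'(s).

L{e^(6t)} = 1/(s-6). By frequency derivative: L{t·e^(6t)} = -d/ds[1/(s-6)] = -(-1)/(s-6)² = 1/(s-6)². Then L{4·t·e^(6t)} = 4·1/(s-6)² = 4/(s-6)²

Final answer: 4/(s-6)²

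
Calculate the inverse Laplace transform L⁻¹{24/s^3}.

L⁻¹{n!/s^(n+1)} = t^n with n=2. So L⁻¹{2/s^3} = t^2, and L⁻¹{24/s^3} = (24/2)·t^2 = 12·t^2

Final answer: 12·t^2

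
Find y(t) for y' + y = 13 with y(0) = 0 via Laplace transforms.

sY + Y = 13/s. Y = 13/(s(s+1)). Partial fractions: Y = 13/s - 13/(s+1)

Final answer: y(t) = 13(1 - e^(-t))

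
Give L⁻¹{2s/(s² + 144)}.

This is the form c·s/(s² + a²) with a = 12, c = 2. L⁻¹ = 2·cos(12t)

Final answer: 2·cos(12t)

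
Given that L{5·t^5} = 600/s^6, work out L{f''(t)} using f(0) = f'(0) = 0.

L{f''(t)} = s²F(s) - sf(0) - f'(0) = s²·600/s^6 - 0 - 0 = 600/s^4

Final answer: 600/s^4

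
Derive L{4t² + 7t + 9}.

L{4t² + 7t + 9} = 4·2/s³ + 7/s² + 9/s = 8/s³ + 7/s² + 9/s

Final answer: 8/s³ + 7/s² + 9/s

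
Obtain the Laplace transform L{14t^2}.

L{14t^2} = 14 · L{t^2} = 14 · 2/s^3 = 28/s^3

Final answer: 28/s^3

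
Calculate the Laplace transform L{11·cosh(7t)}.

L{cosh(ωt)} = s/(s² - ω²), so L{cosh(7t)} = s/(s² - 49). Then L{11·cosh(7t)} = 11·s/(s² - 49) = 11s/(s² - 49)

Final answer: 11s/(s² - 49)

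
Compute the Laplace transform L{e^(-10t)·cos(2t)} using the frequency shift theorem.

Frequency shift: L{e^(at)f(t)} = F(s-a). L{e^(-10t)·cos(2t)} = (s+10)/((s+10)² + 4)

Final answer: (s+10)/((s+10)² + 4)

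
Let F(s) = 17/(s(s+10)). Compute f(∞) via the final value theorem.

f(∞) = lim_{s→0} s·17/(s(s+10)) = lim_{s→0} 17/(s+10) = 17/10 = 17/10

Final answer: 17/10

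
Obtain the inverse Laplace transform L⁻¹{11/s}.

L⁻¹{c/s} = c, so L⁻¹{11/s} = 11

Final answer: 11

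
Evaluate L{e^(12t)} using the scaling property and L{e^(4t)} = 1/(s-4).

Using L{f(at)} = (1/a)F(s/a) with a=3 and f(t) = e^(4t): L{e^(12t)} = (1/3) · 1/((s/3)-4) = (1/3) · 3/(s-12) = 1/(s-12)

Final answer: 1/(s-12)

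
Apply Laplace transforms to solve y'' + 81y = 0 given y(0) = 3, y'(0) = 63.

L{y''} + 81L{y} = 0. s²Y - 3s - 63 + 81Y = 0. Y(s² + 81) = 3s + 63. Y = (3s + 63)/(s² + 81). Inverting: y(t) = 3cos(9t) + 7sin(9t)

Final answer: y(t) = 3cos(9t) + 7sin(9t)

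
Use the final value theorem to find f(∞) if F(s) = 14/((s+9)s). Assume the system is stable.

f(∞) = lim_{s→0} sF(s) = lim_{s→0} 14/(s+9) = 14/9

Final answer: 14/9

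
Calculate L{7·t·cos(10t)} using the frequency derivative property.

L{cos(10t)} = s/(s² + 100). Derivative: d/ds[s/(s² + 100)] = [(s² + 100) - s·2s]/(s² + 100)² = (100 - s²)/(s² + 100)². So L{t·cos(10t)} = -F'(s) = (s² - 100)/(s² + 100)². Then L{7·t·cos(10t)} = 7·(s² - 100)/(s² + 100)²

Final answer: 7·(s² - 100)/(s² + 100)²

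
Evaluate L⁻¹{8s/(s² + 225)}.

This is the form c·s/(s² + a²) with a = 15, c = 8. L⁻¹ = 8·cos(15t)

Final answer: 8·cos(15t)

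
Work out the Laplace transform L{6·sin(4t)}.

L{sin(ωt)} = ω/(s² + ω²), so L{sin(4t)} = 4/(s² + 16). Then L{6·sin(4t)} = 6·4/(s² + 16) = 24/(s² + 16)

Final answer: 24/(s² + 16)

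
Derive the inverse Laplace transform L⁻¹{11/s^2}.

L⁻¹{n!/s^(n+1)} = t^n with n=1. So L⁻¹{1/s^2} = t, and L⁻¹{11/s^2} = (11/1)·t = 11·t

Final answer: 11·t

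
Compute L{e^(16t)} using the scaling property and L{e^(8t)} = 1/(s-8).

Using L{f(at)} = (1/a)F(s/a) with a=2 and f(t) = e^(8t): L{e^(16t)} = (1/2) · 1/((s/2)-8) = (1/2) · 2/(s-16) = 1/(s-16)

Final answer: 1/(s-16)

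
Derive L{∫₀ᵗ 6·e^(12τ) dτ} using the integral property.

L{∫₀ᵗ f(τ)dτ} = F(s)/s with F(s) = 6/(s-12), so L{∫₀ᵗ 6·e^(12τ) dτ} = 6/(s(s-12))

Final answer: 6/(s(s-12))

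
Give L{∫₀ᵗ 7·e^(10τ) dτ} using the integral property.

L{∫₀ᵗ f(τ)dτ} = F(s)/s with F(s) = 7/(s-10), so L{∫₀ᵗ 7·e^(10τ) dτ} = 7/(s(s-10))

Final answer: 7/(s(s-10))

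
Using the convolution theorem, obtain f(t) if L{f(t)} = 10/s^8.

10/s^8 = (10/s)·(1/s^7) = L{10}·L{t^6/720}. By convolution, f(t) = 10*t^6/720 = ∫₀ᵗ 10·τ^6/720 dτ = 10·t^7/5040

Final answer: 10·t^7/5040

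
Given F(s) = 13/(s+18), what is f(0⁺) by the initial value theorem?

f(0⁺) = lim_{s→∞} s·13/(s+18) = lim_{s→∞} 13s/(s+18) = 13

Final answer: 13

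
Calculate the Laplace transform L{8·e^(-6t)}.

L{e^(at)} = 1/(s-a), so L{e^(-6t)} = 1/(s+6). Then L{8·e^(-6t)} = 8/(s+6)

Final answer: 8/(s+6)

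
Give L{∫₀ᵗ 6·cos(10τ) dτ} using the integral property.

L{∫₀ᵗ f(τ)dτ} = F(s)/s with F(s) = 6s/(s² + 100), so the result is (6s/(s² + 100))/s = 6/(s² + 100)

Final answer: 6/(s² + 100)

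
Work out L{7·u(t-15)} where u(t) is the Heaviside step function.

L{u(t-a)} = e^(-as)/s. Here a=15, so L{u(t-15)} = e^(-15s)/s, and L{7·u(t-15)} = 7·e^(-15s)/s

Final answer: 7·e^(-15s)/s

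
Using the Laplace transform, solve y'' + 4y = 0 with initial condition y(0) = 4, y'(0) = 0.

L{y''} + 4L{y} = 0. s²Y - 4s - 0 + 4Y = 0. Y(s² + 4) = 4s. Y = (4s)/(s² + 4). Inverting: y(t) = 4cos(2t)

Final answer: y(t) = 4cos(2t)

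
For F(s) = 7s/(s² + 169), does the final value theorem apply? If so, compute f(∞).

The final value theorem requires all poles of sF(s) in the left half-plane. sF(s) = 7s²/(s² + 169) has poles at s = ±13i (imaginary axis). Theorem does NOT apply (oscillatory system).

Final answer: Not applicable (oscillatory)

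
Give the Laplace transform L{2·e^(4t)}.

L{e^(at)} = 1/(s-a), so L{e^(4t)} = 1/(s-4). Then L{2·e^(4t)} = 2/(s-4)

Final answer: 2/(s-4)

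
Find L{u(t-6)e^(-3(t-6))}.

u(t-a)f(t-a) with f(t)=e^(-3t). L{e^(-3t)} = 1/(s+3). By time shift: e^(-6s)/(s+3)

Final answer: e^(-6s)/(s+3)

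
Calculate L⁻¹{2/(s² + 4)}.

This is the form c·a/(s² + a²) with a = 2. L⁻¹ = sin(2t)

Final answer: sin(2t)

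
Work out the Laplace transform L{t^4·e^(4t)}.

L{t^n·e^(at)} = n!/(s-a)^(n+1), so L{t^4·e^(4t)} = 24/(s-4)^5

Final answer: 24/(s-4)^5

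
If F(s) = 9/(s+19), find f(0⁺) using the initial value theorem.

f(0⁺) = lim_{s→∞} s·9/(s+19) = lim_{s→∞} 9s/(s+19) = 9

Final answer: 9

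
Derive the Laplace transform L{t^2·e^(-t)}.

L{t^n·e^(at)} = n!/(s-a)^(n+1), so L{t^2·e^(-t)} = 2/(s+1)^3

Final answer: 2/(s+1)^3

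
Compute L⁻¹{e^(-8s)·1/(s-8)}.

L⁻¹{1/(s-8)} = e^(8t). By the time shift theorem, L⁻¹{e^(-as)F(s)} = u(t-a)f(t-a) with a=8, so L⁻¹{e^(-8s)·1/(s-8)} = u(t-8)·e^(8(t-8))

Final answer: u(t-8)·e^(8(t-8))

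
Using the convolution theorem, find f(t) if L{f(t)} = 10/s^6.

10/s^6 = (10/s)·(1/s^5) = L{10}·L{t^4/24}. By convolution, f(t) = 10*t^4/24 = ∫₀ᵗ 10·τ^4/24 dτ = 10·t^5/120

Final answer: 10·t^5/120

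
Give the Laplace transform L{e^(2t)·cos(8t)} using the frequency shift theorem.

Frequency shift: L{e^(at)f(t)} = F(s-a). L{e^(2t)·cos(8t)} = (s-2)/((s-2)² + 64)

Final answer: (s-2)/((s-2)² + 64)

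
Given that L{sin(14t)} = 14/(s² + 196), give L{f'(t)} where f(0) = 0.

L{f'(t)} = s·F(s) - f(0) = s·14/(s² + 196) - 0 = 14s/(s² + 196)

Final answer: 14s/(s² + 196)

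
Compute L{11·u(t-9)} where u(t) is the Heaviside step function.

L{u(t-a)} = e^(-as)/s. Here a=9, so L{u(t-9)} = e^(-9s)/s, and L{11·u(t-9)} = 11·e^(-9s)/s

Final answer: 11·e^(-9s)/s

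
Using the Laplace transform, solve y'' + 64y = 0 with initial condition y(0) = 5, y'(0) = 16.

L{y''} + 64L{y} = 0. s²Y - 5s - 16 + 64Y = 0. Y(s² + 64) = 5s + 16. Y = (5s + 16)/(s² + 64). Inverting: y(t) = 5cos(8t) + 2sin(8t)

Final answer: y(t) = 5cos(8t) + 2sin(8t)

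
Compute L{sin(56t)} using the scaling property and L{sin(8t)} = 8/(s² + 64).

Using L{f(at)} = (1/a)F(s/a) with a=7: L{sin(56t)} = (1/7) · 8/((s/7)² + 64) = (1/7) · 8·49/(s² + 3136) = 56/(s² + 3136)

Final answer: 56/(s² + 3136)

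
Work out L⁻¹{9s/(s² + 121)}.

This is the form c·s/(s² + a²) with a = 11, c = 9. L⁻¹ = 9·cos(11t)

Final answer: 9·cos(11t)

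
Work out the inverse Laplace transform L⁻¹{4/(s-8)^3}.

L⁻¹{n!/(s-a)^(n+1)} = t^n·e^(at) with n=2, a=8. So L⁻¹{2/(s-8)^3} = t^2·e^(8t), and L⁻¹{4/(s-8)^3} = (4/2)·t^2·e^(8t) = 2·t^2·e^(8t)

Final answer: 2·t^2·e^(8t)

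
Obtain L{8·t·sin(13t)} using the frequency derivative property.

L{sin(13t)} = 13/(s² + 169). By L{t·f(t)} = -F'(s): -d/ds[13/(s² + 169)] = -(13)·(-2s)/(s² + 169)² = 26s/(s² + 169)². Then L{8·t·sin(13t)} = 8·26s/(s² + 169)² = 208s/(s² + 169)²

Final answer: 208s/(s² + 169)²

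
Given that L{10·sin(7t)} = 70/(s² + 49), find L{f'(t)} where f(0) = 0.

L{f'(t)} = s·F(s) - f(0) = s·70/(s² + 49) - 0 = 70s/(s² + 49)

Final answer: 70s/(s² + 49)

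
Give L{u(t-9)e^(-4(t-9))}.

u(t-a)f(t-a) with f(t)=e^(-4t). L{e^(-4t)} = 1/(s+4). By time shift: e^(-9s)/(s+4)

Final answer: e^(-9s)/(s+4)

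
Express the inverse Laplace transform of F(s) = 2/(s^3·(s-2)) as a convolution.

2/(s^3·(s-2)) = (2/s^3)·(1/(s-2)) = L{t^2}·L{e^(2t)}. So f(t) = t^2*e^(2t) = ∫₀ᵗ τ^2·e^(2(t-τ)) dτ

Final answer: ∫₀ᵗ τ^2·e^(2(t-τ)) dτ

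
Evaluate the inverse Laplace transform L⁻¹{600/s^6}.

L⁻¹{n!/s^(n+1)} = t^n with n=5. So L⁻¹{120/s^6} = t^5, and L⁻¹{600/s^6} = (600/120)·t^5 = 5·t^5

Final answer: 5·t^5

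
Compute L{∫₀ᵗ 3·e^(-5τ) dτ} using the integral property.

L{∫₀ᵗ f(τ)dτ} = F(s)/s with F(s) = 3/(s+5), so L{∫₀ᵗ 3·e^(-5τ) dτ} = 3/(s(s+5))

Final answer: 3/(s(s+5))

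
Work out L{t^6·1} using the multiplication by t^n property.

L{1} = 1/s. d^1/ds^1[1/s] = -1/s². d^2/ds^2[1/s] = 2/s^3. d^3/ds^3[1/s] = -6/s^4. d^4/ds^4[1/s] = 24/s^5. d^5/ds^5[1/s] = -120/s^6. d^6/ds^6[1/s] = 720/s^7. So L{t^6} = (-1)^{6}·720/s^7 = 720/s^7

Final answer: 720/s^7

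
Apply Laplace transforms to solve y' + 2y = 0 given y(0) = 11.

L{y'} + 2L{y} = 0. sY - 11 + 2Y = 0. Y(s+2) = 11. Y = 11/(s+2)

Final answer: y(t) = 11e^(-2t)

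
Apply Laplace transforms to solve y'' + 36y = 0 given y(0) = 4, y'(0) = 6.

L{y''} + 36L{y} = 0. s²Y - 4s - 6 + 36Y = 0. Y(s² + 36) = 4s + 6. Y = (4s + 6)/(s² + 36). Inverting: y(t) = 4cos(6t) + sin(6t)

Final answer: y(t) = 4cos(6t) + sin(6t)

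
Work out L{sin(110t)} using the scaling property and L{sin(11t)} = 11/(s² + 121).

Using L{f(at)} = (1/a)F(s/a) with a=10: L{sin(110t)} = (1/10) · 11/((s/10)² + 121) = (1/10) · 11·100/(s² + 12100) = 110/(s² + 12100)

Final answer: 110/(s² + 12100)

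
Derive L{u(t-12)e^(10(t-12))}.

u(t-a)f(t-a) with f(t)=e^(10t). L{e^(10t)} = 1/(s-10). By time shift: e^(-12s)/(s-10)

Final answer: e^(-12s)/(s-10)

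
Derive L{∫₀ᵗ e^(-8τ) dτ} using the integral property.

L{∫₀ᵗ f(τ)dτ} = F(s)/s with F(s) = 1/(s+8), so L{∫₀ᵗ e^(-8τ) dτ} = 1/(s(s+8))

Final answer: 1/(s(s+8))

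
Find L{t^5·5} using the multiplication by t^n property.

L{5} = 5/s. d^1/ds^1[1/s] = -1/s². d^2/ds^2[1/s] = 2/s^3. d^3/ds^3[1/s] = -6/s^4. d^4/ds^4[1/s] = 24/s^5. d^5/ds^5[1/s] = -120/s^6. So L{t^5} = (-1)^{5}·-120/s^6 = 120/s^6. Then L{t^5·5} = 5·120/s^6 = 600/s^6

Final answer: 600/s^6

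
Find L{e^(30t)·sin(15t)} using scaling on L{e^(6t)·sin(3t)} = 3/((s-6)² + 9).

Scaling with a=5: L{e^(30t)·sin(15t)} = (1/5) · 3/((s/5-6)² + 9). Simplifying: 15/((s-30)² + 225)

Final answer: 15/((s-30)² + 225)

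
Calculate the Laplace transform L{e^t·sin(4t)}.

L{e^(at)·sin(ωt)} = ω/((s-a)² + ω²), so L{e^t·sin(4t)} = 4/((s-1)² + 16)

Final answer: 4/((s-1)² + 16)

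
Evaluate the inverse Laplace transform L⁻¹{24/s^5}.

L⁻¹{n!/s^(n+1)} = t^n with n=4. So L⁻¹{24/s^5} = t^4

Final answer: t^4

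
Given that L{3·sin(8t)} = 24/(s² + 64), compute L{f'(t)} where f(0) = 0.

L{f'(t)} = s·F(s) - f(0) = s·24/(s² + 64) - 0 = 24s/(s² + 64)

Final answer: 24s/(s² + 64)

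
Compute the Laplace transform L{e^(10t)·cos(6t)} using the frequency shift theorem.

Frequency shift: L{e^(at)f(t)} = F(s-a). L{e^(10t)·cos(6t)} = (s-10)/((s-10)² + 36)

Final answer: (s-10)/((s-10)² + 36)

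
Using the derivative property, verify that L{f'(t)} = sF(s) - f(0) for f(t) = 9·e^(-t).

f'(t) = -9e^(-t). Direct: L{f'(t)} = -9/(s+1). Property: s·9/(s+1) - 9 = (9s - 9(s+1))/(s+1) = -9/(s+1). ✓

Final answer: -9/(s+1)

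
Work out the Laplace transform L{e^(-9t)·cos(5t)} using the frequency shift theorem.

Frequency shift: L{e^(at)f(t)} = F(s-a). L{e^(-9t)·cos(5t)} = (s+9)/((s+9)² + 25)

Final answer: (s+9)/((s+9)² + 25)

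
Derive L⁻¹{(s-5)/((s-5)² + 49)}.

Using frequency shift: L⁻¹{(s-a)/((s-a)² + b²)} = e^(at)cos(bt). Here a=5, b=7

Final answer: e^(5t)·cos(7t)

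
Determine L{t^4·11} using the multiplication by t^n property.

L{11} = 11/s. d^1/ds^1[1/s] = -1/s². d^2/ds^2[1/s] = 2/s^3. d^3/ds^3[1/s] = -6/s^4. d^4/ds^4[1/s] = 24/s^5. So L{t^4} = (-1)^{4}·24/s^5 = 24/s^5. Then L{t^4·11} = 11·24/s^5 = 264/s^5

Final answer: 264/s^5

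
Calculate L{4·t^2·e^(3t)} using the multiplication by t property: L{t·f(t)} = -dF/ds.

Using L{t^n·e^(at)} = n!/(s-a)^(n+1), L{t^2·e^(3t)} = 2/(s-3)^3, so L{4·t^2·e^(3t)} = 4·2/(s-3)^3 = 8/(s-3)^3

Final answer: 8/(s-3)^3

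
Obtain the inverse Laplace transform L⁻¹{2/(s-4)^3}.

L⁻¹{n!/(s-a)^(n+1)} = t^n·e^(at), so L⁻¹{2/(s-4)^3} = t^2·e^(4t)

Final answer: t^2·e^(4t)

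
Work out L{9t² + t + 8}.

L{9t² + t + 8} = 9·2/s³ + 1/s² + 8/s = 18/s³ + 1/s² + 8/s

Final answer: 18/s³ + 1/s² + 8/s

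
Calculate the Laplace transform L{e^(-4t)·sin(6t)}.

L{e^(at)·sin(ωt)} = ω/((s-a)² + ω²), so L{e^(-4t)·sin(6t)} = 6/((s+4)² + 36)

Final answer: 6/((s+4)² + 36)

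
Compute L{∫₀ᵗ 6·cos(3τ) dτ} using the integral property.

L{∫₀ᵗ f(τ)dτ} = F(s)/s with F(s) = 6s/(s² + 9), so the result is (6s/(s² + 9))/s = 6/(s² + 9)

Final answer: 6/(s² + 9)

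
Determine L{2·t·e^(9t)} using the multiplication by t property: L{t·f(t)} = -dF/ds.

Using L{t^n·e^(at)} = n!/(s-a)^(n+1), L{t·e^(9t)} = 1/(s-9)^2, so L{2·t·e^(9t)} = 2·1/(s-9)^2 = 2/(s-9)^2

Final answer: 2/(s-9)^2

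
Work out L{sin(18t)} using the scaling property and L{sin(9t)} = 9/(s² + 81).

Using L{f(at)} = (1/a)F(s/a) with a=2: L{sin(18t)} = (1/2) · 9/((s/2)² + 81) = (1/2) · 9·4/(s² + 324) = 18/(s² + 324)

Final answer: 18/(s² + 324)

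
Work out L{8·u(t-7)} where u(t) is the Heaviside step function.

L{u(t-a)} = e^(-as)/s. Here a=7, so L{u(t-7)} = e^(-7s)/s, and L{8·u(t-7)} = 8·e^(-7s)/s

Final answer: 8·e^(-7s)/s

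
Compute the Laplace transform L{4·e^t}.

L{e^(at)} = 1/(s-a), so L{e^t} = 1/(s-1). Then L{4·e^t} = 4/(s-1)

Final answer: 4/(s-1)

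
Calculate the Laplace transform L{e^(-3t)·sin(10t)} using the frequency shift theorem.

Frequency shift: L{e^(at)f(t)} = F(s-a). L{e^(-3t)·sin(10t)} = 10/((s+3)² + 100)

Final answer: 10/((s+3)² + 100)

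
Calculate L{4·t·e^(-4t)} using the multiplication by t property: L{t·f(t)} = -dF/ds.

Using L{t^n·e^(at)} = n!/(s-a)^(n+1), L{t·e^(-4t)} = 1/(s+4)^2, so L{4·t·e^(-4t)} = 4·1/(s+4)^2 = 4/(s+4)^2

Final answer: 4/(s+4)^2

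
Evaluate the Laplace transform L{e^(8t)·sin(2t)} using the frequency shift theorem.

Frequency shift: L{e^(at)f(t)} = F(s-a). L{e^(8t)·sin(2t)} = 2/((s-8)² + 4)

Final answer: 2/((s-8)² + 4)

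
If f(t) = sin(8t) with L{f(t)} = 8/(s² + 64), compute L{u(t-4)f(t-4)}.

Time shift theorem: L{u(t-a)f(t-a)} = e^(-as)F(s). Here a=4, F(s) = 8/(s² + 64), so L{u(t-4)f(t-4)} = e^(-4s)·8/(s² + 64)

Final answer: e^(-4s)·8/(s² + 64)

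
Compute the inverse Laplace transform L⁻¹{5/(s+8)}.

L⁻¹{1/(s-a)} = e^(at), so L⁻¹{1/(s+8)} = e^(-8t), and L⁻¹{5/(s+8)} = 5·e^(-8t)

Final answer: 5·e^(-8t)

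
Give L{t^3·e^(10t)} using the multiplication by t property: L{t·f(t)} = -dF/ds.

Using L{t^n·e^(at)} = n!/(s-a)^(n+1), L{t^3·e^(10t)} = 6/(s-10)^4

Final answer: 6/(s-10)^4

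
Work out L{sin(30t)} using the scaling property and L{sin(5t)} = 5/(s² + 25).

Using L{f(at)} = (1/a)F(s/a) with a=6: L{sin(30t)} = (1/6) · 5/((s/6)² + 25) = (1/6) · 5·36/(s² + 900) = 30/(s² + 900)

Final answer: 30/(s² + 900)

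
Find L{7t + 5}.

L{7t + 5} = 7·L{t} + 5·L{1} = 7/s² + 5/s

Final answer: 7/s² + 5/s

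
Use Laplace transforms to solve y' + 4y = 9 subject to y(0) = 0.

sY + 4Y = 9/s. Y = 9/(s(s+4)). Partial fractions: Y = 9/4/s - 9/4/(s+4)

Final answer: y(t) = 9/4(1 - e^(-4t))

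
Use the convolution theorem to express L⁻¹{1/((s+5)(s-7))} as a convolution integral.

1/((s+5)(s-7)) = (1/(s+5))·(1/(s-7)) = L{e^(-5t)}·L{e^(7t)}. So f(t) = e^(-5t)*e^(7t) = ∫₀ᵗ e^(-5τ)·e^(7(t-τ)) dτ

Final answer: ∫₀ᵗ e^(-5τ)·e^(7(t-τ)) dτ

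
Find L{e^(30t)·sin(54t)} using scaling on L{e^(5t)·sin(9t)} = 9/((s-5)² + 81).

Scaling with a=6: L{e^(30t)·sin(54t)} = (1/6) · 9/((s/6-5)² + 81). Simplifying: 54/((s-30)² + 2916)

Final answer: 54/((s-30)² + 2916)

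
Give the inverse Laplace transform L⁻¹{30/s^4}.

L⁻¹{n!/s^(n+1)} = t^n with n=3. So L⁻¹{6/s^4} = t^3, and L⁻¹{30/s^4} = (30/6)·t^3 = 5·t^3

Final answer: 5·t^3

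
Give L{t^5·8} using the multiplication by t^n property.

L{8} = 8/s. d^1/ds^1[1/s] = -1/s². d^2/ds^2[1/s] = 2/s^3. d^3/ds^3[1/s] = -6/s^4. d^4/ds^4[1/s] = 24/s^5. d^5/ds^5[1/s] = -120/s^6. So L{t^5} = (-1)^{5}·-120/s^6 = 120/s^6. Then L{t^5·8} = 8·120/s^6 = 960/s^6

Final answer: 960/s^6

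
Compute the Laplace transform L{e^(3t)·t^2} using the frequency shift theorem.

L{e^(at)·t^n} = n!/(s-a)^(n+1), so L{e^(3t)·t^2} = 2/(s-3)^3

Final answer: 2/(s-3)^3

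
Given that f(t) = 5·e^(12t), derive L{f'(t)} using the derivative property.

f(0) = 5, F(s) = 5/(s-12). L{f'(t)} = s·F(s) - f(0) = 5s/(s-12) - 5 = (5s - 5(s-12))/(s-12) = 60/(s-12)

Final answer: 60/(s-12)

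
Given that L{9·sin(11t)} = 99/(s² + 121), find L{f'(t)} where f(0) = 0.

L{f'(t)} = s·F(s) - f(0) = s·99/(s² + 121) - 0 = 99s/(s² + 121)

Final answer: 99s/(s² + 121)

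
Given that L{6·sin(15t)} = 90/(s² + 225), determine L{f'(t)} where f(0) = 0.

L{f'(t)} = s·F(s) - f(0) = s·90/(s² + 225) - 0 = 90s/(s² + 225)

Final answer: 90s/(s² + 225)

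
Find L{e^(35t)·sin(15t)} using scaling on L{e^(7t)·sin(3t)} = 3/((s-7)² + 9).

Scaling with a=5: L{e^(35t)·sin(15t)} = (1/5) · 3/((s/5-7)² + 9). Simplifying: 15/((s-35)² + 225)

Final answer: 15/((s-35)² + 225)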